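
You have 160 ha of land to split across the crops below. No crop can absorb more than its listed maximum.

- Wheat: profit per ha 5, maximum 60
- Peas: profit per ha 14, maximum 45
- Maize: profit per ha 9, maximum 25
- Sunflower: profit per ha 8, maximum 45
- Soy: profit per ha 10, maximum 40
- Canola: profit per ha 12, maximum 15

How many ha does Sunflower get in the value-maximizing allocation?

35

Highest profit per ha first: Peas 14 > Canola 12 > Soy 10 > Maize 9 > Sunflower 8 > Wheat 5.
Peas: +45 to 45 (cap) — 115 left.
Canola takes 15 to reach its cap of 15 — 100 left.
Soy takes 40 to reach its cap of 40 — 60 left.
Give Maize 25 to hit its cap of 25 — 35 left.
Sunflower: +35 (room for 45) → 35. Pool exhausted.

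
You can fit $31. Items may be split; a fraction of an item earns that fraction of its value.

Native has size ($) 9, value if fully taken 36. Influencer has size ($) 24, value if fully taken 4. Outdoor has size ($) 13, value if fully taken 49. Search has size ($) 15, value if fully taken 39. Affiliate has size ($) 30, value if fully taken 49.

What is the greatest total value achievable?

Sort by value density: Native 36/9≈4, Outdoor 49/13≈3.77, Search 39/15≈2.6, Affiliate 49/30≈1.63, Influencer 4/24≈0.167.
Take all of Native (9 $, value 36) — 22 $ left.
Outdoor: take in full, 13 $ for value 49 — 9 left.
Fill the last 9 $ with part of Search: 9/15 of it earns 23.4.
Total value = 108.4.

108.4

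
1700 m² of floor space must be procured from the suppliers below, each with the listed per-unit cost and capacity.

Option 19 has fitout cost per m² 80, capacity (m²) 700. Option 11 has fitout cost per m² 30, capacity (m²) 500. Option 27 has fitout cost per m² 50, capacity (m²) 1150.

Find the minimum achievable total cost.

76500

Fill from the cheapest supplier first.
Option 11 at 30: take all 500 m² → 1200 still needed.
Option 27 (50): use full 1150 → 50 m² to go.
Option 19 (80): take the remaining 50 → done.
Cost = 500×30 + 1150×50 + 50×80 = 76500.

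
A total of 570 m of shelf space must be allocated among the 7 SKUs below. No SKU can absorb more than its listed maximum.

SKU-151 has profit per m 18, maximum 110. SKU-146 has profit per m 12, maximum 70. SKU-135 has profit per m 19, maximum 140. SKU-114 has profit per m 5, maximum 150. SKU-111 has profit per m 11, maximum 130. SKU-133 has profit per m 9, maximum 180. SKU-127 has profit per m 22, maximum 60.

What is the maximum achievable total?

8770

Rank by profit per m: SKU-127 22 > SKU-135 19 > SKU-151 18 > SKU-146 12 > SKU-111 11 > SKU-133 9 > SKU-114 5.
SKU-127 takes 60 to reach its cap of 60 ; 510 left.
SKU-135: +140 to 140 (cap) ; 370 left.
Give SKU-151 110 to hit its cap of 110 ; 260 left.
SKU-146: +70 to 70 (cap) ; 190 left.
SKU-111: +130 to 130 (cap) ; 60 left.
Only 60 left; SKU-133 takes them to reach 60.
Total = 18×110 + 12×70 + 19×140 + 11×130 + 9×60 + 22×60 = 8770.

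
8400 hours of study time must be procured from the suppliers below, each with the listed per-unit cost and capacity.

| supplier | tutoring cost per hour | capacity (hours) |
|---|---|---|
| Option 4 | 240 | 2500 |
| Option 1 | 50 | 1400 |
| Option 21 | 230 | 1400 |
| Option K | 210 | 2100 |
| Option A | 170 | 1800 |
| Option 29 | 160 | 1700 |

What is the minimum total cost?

1411000

Fill from the cheapest supplier first.
Option 1 (50): use full 1400 → 7000 hours to go.
Take 1700 from Option 29 at 160 → need 5300 more.
Option A at 170: take all 1800 hours → 3500 still needed.
Take 2100 from Option K at 210 → need 1400 more.
Option 21 at 230: take all 1400 hours → 0 still needed.
Option 4: unused.
Cost = 1400×50 + 1700×160 + 1800×170 + 2100×210 + 1400×230 = 1411000.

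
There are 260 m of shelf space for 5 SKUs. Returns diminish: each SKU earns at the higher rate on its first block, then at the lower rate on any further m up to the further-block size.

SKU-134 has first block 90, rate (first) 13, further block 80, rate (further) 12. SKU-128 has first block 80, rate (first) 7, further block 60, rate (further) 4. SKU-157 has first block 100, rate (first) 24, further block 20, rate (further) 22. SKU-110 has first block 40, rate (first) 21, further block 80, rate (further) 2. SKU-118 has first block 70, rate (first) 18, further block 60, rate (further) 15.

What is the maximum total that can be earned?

Rank every tier by rate: SKU-157/tier1 24 > SKU-157/tier2 22 > SKU-110/tier1 21 > SKU-118/tier1 18 > SKU-118/tier2 15 > SKU-134/tier1 13 > SKU-134/tier2 12 > SKU-128/tier1 7 > SKU-128/tier2 4 > SKU-110/tier2 2.
SKU-157 tier1 at 24: fill all 100 ; 160 left.
SKU-157 tier2 at 22: fill all 20 ; 140 left.
SKU-110 tier1 at 21: fill all 40 ; 100 left.
Fill SKU-118 tier1 block (70 at 18) ; 30 left.
30 remain; put them into SKU-118 tier2 at 15.
Total = 24×100 + 22×20 + 21×40 + 18×70 + 15×30 = 5390.

5390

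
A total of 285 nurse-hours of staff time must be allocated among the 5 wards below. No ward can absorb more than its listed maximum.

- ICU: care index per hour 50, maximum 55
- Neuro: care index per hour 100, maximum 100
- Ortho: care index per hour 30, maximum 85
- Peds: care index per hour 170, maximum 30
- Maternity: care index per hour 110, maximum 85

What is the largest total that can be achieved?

27650

Rank by care index per hour: Peds 170 > Maternity 110 > Neuro 100 > ICU 50 > Ortho 30.
Peds takes 30 to reach its cap of 30 ; 255 left.
Maternity takes 85 to reach its cap of 85 ; 170 left.
Neuro: +100 to 100 (cap) ; 70 left.
Give ICU 55 to hit its cap of 55 ; 15 left.
Ortho: +15 (room for 85) → 15. Pool exhausted.
Total = 50×55 + 100×100 + 30×15 + 170×30 + 110×85 = 27650.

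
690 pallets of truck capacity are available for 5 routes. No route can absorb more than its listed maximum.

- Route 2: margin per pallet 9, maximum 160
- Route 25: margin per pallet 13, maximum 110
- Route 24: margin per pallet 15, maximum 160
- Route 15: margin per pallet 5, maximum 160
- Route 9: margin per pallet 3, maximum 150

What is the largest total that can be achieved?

Highest margin per pallet first: Route 24 15 > Route 25 13 > Route 2 9 > Route 15 5 > Route 9 3.
Give Route 24 160 to hit its cap of 160 — 530 left.
Give Route 25 110 to hit its cap of 110 — 420 left.
Route 2: +160 to 160 (cap) — 260 left.
Give Route 15 160 to hit its cap of 160 — 100 left.
Route 9: +100 (room for 150) → 100. Pool exhausted.
Total = 9×160 + 13×110 + 15×160 + 5×160 + 3×100 = 6370.

6370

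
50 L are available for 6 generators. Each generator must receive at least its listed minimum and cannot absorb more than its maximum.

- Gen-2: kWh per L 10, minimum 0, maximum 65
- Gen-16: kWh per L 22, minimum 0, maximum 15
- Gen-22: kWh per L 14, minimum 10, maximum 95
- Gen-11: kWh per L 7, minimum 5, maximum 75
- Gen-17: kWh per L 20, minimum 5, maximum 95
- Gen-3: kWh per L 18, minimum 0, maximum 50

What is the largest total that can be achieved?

Meeting every minimum uses 0+0+10+5+5+0 = 20 L, leaving 30.
Order the generators by kWh per L: Gen-16 22 > Gen-17 20 > Gen-3 18 > Gen-22 14 > Gen-2 10 > Gen-11 7.
Give Gen-16 15 more to hit its cap of 15 — 15 left.
Gen-17: +15 (room for 90) → 20. Pool exhausted.
Total = 22×15 + 14×10 + 7×5 + 20×20 = 905.

905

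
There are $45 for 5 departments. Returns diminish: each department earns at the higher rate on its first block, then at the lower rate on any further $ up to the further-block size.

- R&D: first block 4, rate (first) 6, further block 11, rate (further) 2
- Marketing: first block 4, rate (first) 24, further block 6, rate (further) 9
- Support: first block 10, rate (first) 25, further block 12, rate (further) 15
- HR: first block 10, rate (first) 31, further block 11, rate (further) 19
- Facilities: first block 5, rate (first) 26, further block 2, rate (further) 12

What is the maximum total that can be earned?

Treat each block as its own option and order by rate: HR/first 31 > Facilities/first 26 > Support/first 25 > Marketing/first 24 > HR/second 19 > Support/second 15 > Facilities/second 12 > Marketing/second 9 > R&D/first 6 > R&D/second 2.
HR/first (31): +10 — 35 left.
Facilities first at 26: fill all 5 — 30 left.
Support first at 25: fill all 10 — 20 left.
Marketing first at 24: fill all 4 — 16 left.
Fill HR second block (11 at 19) — 5 left.
5 remain; put them into Support second at 15.
Total = 31×10 + 26×5 + 25×10 + 24×4 + 19×11 + 15×5 = 1070.

1070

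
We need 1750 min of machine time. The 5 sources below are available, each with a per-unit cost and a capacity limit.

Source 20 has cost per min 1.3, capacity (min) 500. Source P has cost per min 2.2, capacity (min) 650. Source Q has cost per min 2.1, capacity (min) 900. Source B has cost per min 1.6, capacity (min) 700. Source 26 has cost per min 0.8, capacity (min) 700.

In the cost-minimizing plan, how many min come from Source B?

Fill from the cheapest source first.
Source 26 (0.8): use full 700 ; 1050 min to go.
Source 20 (1.3): use full 500 ; 550 min to go.
Source B (1.6): take the remaining 550 ; done.
Source Q, Source P: unused.

550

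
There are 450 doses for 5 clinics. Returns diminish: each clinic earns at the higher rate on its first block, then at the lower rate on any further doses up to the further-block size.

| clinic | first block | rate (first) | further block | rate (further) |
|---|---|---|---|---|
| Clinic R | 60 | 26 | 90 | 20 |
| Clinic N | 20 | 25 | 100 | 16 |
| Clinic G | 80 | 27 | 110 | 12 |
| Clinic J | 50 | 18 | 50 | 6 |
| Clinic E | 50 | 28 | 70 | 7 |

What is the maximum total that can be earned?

9920

Order all 10 blocks by rate: Clinic E/first 28 > Clinic G/first 27 > Clinic R/first 26 > Clinic N/first 25 > Clinic R/second 20 > Clinic J/first 18 > Clinic N/second 16 > Clinic G/second 12 > Clinic E/second 7 > Clinic J/second 6.
Clinic E/first (28): +50 — 400 left.
Fill Clinic G first block (80 at 27) — 320 left.
Clinic R first at 26: fill all 60 — 260 left.
Clinic N/first (25): +20 — 240 left.
Clinic R/second (20): +90 — 150 left.
Clinic J first at 18: fill all 50 — 100 left.
Clinic N second at 16: fill all 100 — 0 left.
Total = 28×50 + 27×80 + 26×60 + 25×20 + 20×90 + 18×50 + 16×100 = 9920.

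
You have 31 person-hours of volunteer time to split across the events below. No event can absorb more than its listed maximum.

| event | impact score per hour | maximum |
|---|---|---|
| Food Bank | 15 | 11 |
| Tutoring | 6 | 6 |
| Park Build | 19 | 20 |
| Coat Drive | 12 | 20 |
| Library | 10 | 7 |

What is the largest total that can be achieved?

545

Order the events by impact score per hour: Park Build 19 > Food Bank 15 > Coat Drive 12 > Library 10 > Tutoring 6.
Park Build: +20 to 20 (cap) → 11 left.
Food Bank takes 11 to reach its cap of 11 → 0 left.
Total = 15×11 + 19×20 = 545.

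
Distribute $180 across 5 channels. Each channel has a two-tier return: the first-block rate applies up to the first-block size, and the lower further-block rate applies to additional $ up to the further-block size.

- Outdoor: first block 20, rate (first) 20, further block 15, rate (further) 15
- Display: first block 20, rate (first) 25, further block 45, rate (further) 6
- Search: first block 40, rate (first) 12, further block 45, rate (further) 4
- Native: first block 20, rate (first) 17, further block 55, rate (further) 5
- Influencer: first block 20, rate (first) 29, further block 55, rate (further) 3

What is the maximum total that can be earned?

Rank every tier by rate: Influencer/first 29 > Display/first 25 > Outdoor/first 20 > Native/first 17 > Outdoor/second 15 > Search/first 12 > Display/second 6 > Native/second 5 > Search/second 4 > Influencer/second 3.
Influencer/first (29): +20 ; 160 left.
Fill Display first block (20 at 25) ; 140 left.
Outdoor/first (20): +20 ; 120 left.
Native first at 17: fill all 20 ; 100 left.
Outdoor second at 15: fill all 15 ; 85 left.
Search first at 12: fill all 40 ; 45 left.
Fill Display second block (45 at 6) ; 0 left.
Total = 29×20 + 25×20 + 20×20 + 17×20 + 15×15 + 12×40 + 6×45 = 2795.

2795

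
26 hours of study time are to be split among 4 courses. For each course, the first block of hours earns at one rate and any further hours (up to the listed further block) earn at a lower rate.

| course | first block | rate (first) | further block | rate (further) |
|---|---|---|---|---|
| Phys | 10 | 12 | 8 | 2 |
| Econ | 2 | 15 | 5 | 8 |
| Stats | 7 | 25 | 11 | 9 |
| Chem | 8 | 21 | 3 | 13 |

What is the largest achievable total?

484

Order all 8 blocks by rate: Stats/tier1 25 > Chem/tier1 21 > Econ/tier1 15 > Chem/tier2 13 > Phys/tier1 12 > Stats/tier2 9 > Econ/tier2 8 > Phys/tier2 2.
Stats/tier1 (25): +7 ; 19 left.
Chem tier1 at 21: fill all 8 ; 11 left.
Econ tier1 at 15: fill all 2 ; 9 left.
Chem/tier2 (13): +3 ; 6 left.
Phys tier1 at 12: only 6 left, fill 6.
Total = 25×7 + 21×8 + 15×2 + 13×3 + 12×6 = 484.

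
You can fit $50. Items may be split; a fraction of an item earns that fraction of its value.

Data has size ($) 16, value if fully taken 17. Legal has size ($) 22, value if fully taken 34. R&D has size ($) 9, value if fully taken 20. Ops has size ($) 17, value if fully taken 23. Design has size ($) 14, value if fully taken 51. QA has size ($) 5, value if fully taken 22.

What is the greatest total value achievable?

Best value per unit of size first: QA 22/5≈4.4, Design 51/14≈3.64, R&D 20/9≈2.22, Legal 34/22≈1.55, Ops 23/17≈1.35, Data 17/16≈1.06.
All 5 $ of QA fit (value 22) → 45 remain.
All 14 $ of Design fit (value 51) → 31 remain.
All 9 $ of R&D fit (value 20) → 22 remain.
Take all of Legal (22 $, value 34) → 0 $ left.
Total value = 127.

127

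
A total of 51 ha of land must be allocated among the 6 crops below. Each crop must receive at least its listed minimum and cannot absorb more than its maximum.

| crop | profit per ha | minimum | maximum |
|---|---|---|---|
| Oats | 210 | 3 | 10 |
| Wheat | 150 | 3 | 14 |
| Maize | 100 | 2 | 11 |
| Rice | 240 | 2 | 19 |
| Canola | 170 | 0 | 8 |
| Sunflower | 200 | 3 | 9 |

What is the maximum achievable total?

Meeting every minimum uses 3+3+2+2+0+3 = 13 ha, leaving 38.
Order the crops by profit per ha: Rice 240 > Oats 210 > Sunflower 200 > Canola 170 > Wheat 150 > Maize 100.
Rice: +17 to 19 (cap) ; 21 left.
Oats: +7 to 10 (cap) ; 14 left.
Sunflower: +6 to 9 (cap) ; 8 left.
Give Canola 8 more to hit its cap of 8 ; 0 left.
Total = 210×10 + 150×3 + 100×2 + 240×19 + 170×8 + 200×9 = 10470.

10470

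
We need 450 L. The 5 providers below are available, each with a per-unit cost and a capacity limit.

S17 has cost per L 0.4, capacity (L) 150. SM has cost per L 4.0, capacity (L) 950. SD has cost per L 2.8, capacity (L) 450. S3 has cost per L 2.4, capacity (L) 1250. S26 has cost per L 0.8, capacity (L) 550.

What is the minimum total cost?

Fill from the cheapest provider first.
S17 at 0.4: take all 150 L — 300 still needed.
S26 at 0.8: take 300 of its 550 — requirement met.
S3, SD, SM: unused.
Cost = 150×0.4 + 300×0.8 = 300.

300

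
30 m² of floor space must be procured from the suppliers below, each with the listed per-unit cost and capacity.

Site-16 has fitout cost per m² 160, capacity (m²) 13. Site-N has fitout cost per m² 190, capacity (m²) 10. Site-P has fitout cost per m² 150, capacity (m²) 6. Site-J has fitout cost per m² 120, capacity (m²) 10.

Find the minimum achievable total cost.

Fill from the cheapest supplier first.
Site-J (120): use full 10 → 20 m² to go.
Site-P (150): use full 6 → 14 m² to go.
Take 13 from Site-16 at 160 → need 1 more.
Site-N (190): take the remaining 1 → done.
Cost = 10×120 + 6×150 + 13×160 + 1×190 = 4370.

4370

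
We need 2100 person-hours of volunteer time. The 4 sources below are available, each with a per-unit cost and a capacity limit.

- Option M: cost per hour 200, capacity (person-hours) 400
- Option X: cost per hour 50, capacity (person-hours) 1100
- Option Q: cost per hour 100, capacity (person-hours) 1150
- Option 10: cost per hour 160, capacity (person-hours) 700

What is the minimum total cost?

155000

Cheapest first:
Option X at 50: take all 1100 person-hours — 1000 still needed.
Option Q (100): take the remaining 1000 — done.
Option 10, Option M: unused.
Cost = 1100×50 + 1000×100 = 155000.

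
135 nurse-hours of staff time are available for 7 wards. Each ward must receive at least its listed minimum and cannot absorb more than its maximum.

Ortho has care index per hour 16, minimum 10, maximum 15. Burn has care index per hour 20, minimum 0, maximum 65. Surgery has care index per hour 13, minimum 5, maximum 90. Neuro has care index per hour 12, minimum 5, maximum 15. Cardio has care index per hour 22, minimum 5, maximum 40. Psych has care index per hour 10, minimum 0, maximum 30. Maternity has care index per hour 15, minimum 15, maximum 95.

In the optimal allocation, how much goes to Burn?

Meeting every minimum uses 10+0+5+5+5+0+15 = 40 nurse-hours, leaving 95.
Order the wards by care index per hour: Cardio 22 > Burn 20 > Ortho 16 > Maternity 15 > Surgery 13 > Neuro 12 > Psych 10.
Give Cardio 35 more to hit its cap of 40 → 60 left.
Burn has room for 65 more but only 60 remain, so it gets 60.

60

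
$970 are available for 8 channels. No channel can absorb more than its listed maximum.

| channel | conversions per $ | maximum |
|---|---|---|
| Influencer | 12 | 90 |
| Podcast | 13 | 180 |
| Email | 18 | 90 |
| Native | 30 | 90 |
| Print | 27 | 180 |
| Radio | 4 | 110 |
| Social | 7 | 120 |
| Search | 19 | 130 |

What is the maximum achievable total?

Rank by conversions per $: Native 30 > Print 27 > Search 19 > Email 18 > Podcast 13 > Influencer 12 > Social 7 > Radio 4.
Give Native 90 to hit its cap of 90 — 880 left.
Print: +180 to 180 (cap) — 700 left.
Search: +130 to 130 (cap) — 570 left.
Email: +90 to 90 (cap) — 480 left.
Give Podcast 180 to hit its cap of 180 — 300 left.
Influencer takes 90 to reach its cap of 90 — 210 left.
Social: +120 to 120 (cap) — 90 left.
Only 90 left; Radio takes them to reach 90.
Total = 12×90 + 13×180 + 18×90 + 30×90 + 27×180 + 4×90 + 7×120 + 19×130 = 16270.

16270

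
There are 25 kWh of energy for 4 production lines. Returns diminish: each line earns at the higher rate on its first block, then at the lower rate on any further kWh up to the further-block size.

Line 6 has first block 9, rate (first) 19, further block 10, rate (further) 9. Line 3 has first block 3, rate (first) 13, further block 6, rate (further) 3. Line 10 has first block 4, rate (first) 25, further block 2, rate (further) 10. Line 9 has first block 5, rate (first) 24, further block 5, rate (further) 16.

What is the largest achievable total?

Treat each block as its own option and order by rate: Line 10/tier1 25 > Line 9/tier1 24 > Line 6/tier1 19 > Line 9/tier2 16 > Line 3/tier1 13 > Line 10/tier2 10 > Line 6/tier2 9 > Line 3/tier2 3.
Line 10/tier1 (25): +4 → 21 left.
Line 9/tier1 (24): +5 → 16 left.
Fill Line 6 tier1 block (9 at 19) → 7 left.
Line 9/tier2 (16): +5 → 2 left.
Line 3 tier1 at 13: only 2 left, fill 2.
Total = 25×4 + 24×5 + 19×9 + 16×5 + 13×2 = 497.

497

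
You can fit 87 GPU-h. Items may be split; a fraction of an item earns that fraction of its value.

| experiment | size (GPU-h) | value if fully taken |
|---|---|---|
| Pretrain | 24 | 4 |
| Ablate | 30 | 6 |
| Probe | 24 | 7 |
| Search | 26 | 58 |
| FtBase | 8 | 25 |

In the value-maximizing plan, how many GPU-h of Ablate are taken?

Sort by value density: FtBase 25/8≈3.12, Search 58/26≈2.23, Probe 7/24≈0.292, Ablate 6/30≈0.2, Pretrain 4/24≈0.167.
All 8 GPU-h of FtBase fit (value 25) ; 79 remain.
Search: take in full, 26 GPU-h for value 58 ; 53 left.
All 24 GPU-h of Probe fit (value 7) ; 29 remain.
Fill the last 29 GPU-h with part of Ablate: 29/30 of it earns 5.8.

29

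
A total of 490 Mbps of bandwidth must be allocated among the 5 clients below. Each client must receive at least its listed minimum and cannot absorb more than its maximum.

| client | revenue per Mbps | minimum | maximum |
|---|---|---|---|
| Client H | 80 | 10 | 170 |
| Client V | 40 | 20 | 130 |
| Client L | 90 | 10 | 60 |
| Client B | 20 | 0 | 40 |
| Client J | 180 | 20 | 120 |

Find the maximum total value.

Meeting every minimum uses 10+20+10+0+20 = 60 Mbps, leaving 430.
Highest revenue per Mbps first: Client J 180 > Client L 90 > Client H 80 > Client V 40 > Client B 20.
Client J takes 100 more to reach its cap of 120 ; 330 left.
Client L takes 50 more to reach its cap of 60 ; 280 left.
Client H: +160 to 170 (cap) ; 120 left.
Client V: +110 to 130 (cap) ; 10 left.
Client B has room for 40 more but only 10 remain, so it gets 10.
Total = 80×170 + 40×130 + 90×60 + 20×10 + 180×120 = 46000.

46000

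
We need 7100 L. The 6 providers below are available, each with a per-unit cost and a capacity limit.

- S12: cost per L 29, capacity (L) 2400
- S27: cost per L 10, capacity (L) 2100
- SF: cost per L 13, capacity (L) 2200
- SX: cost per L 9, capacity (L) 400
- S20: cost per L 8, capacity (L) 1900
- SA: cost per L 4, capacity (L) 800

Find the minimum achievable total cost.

67700

Use providers in increasing cost order.
Take 800 from SA at 4 ; need 6300 more.
Take 1900 from S20 at 8 ; need 4400 more.
SX (9): use full 400 ; 4000 L to go.
S27 (10): use full 2100 ; 1900 L to go.
SF at 13: take 1900 of its 2200 ; requirement met.
S12: unused.
Cost = 800×4 + 1900×8 + 400×9 + 2100×10 + 1900×13 = 67700.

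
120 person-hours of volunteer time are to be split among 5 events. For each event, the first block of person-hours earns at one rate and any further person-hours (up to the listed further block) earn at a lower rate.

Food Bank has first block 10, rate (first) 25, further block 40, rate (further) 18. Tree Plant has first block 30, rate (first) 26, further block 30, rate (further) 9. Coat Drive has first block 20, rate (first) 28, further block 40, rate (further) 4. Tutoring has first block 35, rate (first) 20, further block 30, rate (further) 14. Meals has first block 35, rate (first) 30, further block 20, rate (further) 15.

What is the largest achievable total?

Order all 10 blocks by rate: Meals/first 30 > Coat Drive/first 28 > Tree Plant/first 26 > Food Bank/first 25 > Tutoring/first 20 > Food Bank/second 18 > Meals/second 15 > Tutoring/second 14 > Tree Plant/second 9 > Coat Drive/second 4.
Fill Meals first block (35 at 30) ; 85 left.
Coat Drive/first (28): +20 ; 65 left.
Tree Plant/first (26): +30 ; 35 left.
Food Bank first at 25: fill all 10 ; 25 left.
Tutoring/first: +25 of 35 at 20; pool empty.
Total = 30×35 + 28×20 + 26×30 + 25×10 + 20×25 = 3140.

3140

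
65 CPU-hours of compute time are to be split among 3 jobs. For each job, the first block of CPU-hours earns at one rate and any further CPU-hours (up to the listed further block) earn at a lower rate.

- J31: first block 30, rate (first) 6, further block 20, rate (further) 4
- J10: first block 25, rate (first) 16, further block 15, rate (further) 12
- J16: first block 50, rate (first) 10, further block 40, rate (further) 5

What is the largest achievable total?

Rank every tier by rate: J10/T1 16 > J10/T2 12 > J16/T1 10 > J31/T1 6 > J16/T2 5 > J31/T2 4.
J10 T1 at 16: fill all 25 ; 40 left.
J10/T2 (12): +15 ; 25 left.
J16/T1: +25 of 50 at 10; pool empty.
Total = 16×25 + 12×15 + 10×25 = 830.

830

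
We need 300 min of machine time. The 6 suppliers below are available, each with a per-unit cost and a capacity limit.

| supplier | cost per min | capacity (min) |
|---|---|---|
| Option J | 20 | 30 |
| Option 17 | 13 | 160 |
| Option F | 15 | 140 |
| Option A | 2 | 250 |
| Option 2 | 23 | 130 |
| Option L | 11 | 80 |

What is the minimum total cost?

1050

Cheapest first:
Take 250 from Option A at 2 — need 50 more.
Option L (11): take the remaining 50 — done.
Option 17, Option F, Option J, Option 2: unused.
Cost = 250×2 + 50×11 = 1050.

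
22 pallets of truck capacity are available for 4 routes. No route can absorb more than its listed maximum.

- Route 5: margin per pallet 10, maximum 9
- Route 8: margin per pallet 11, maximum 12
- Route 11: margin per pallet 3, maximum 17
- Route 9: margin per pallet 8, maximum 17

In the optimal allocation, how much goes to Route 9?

Order the routes by margin per pallet: Route 8 11 > Route 5 10 > Route 9 8 > Route 11 3.
Give Route 8 12 to hit its cap of 12 ; 10 left.
Route 5: +9 to 9 (cap) ; 1 left.
Only 1 left; Route 9 takes them to reach 1.

1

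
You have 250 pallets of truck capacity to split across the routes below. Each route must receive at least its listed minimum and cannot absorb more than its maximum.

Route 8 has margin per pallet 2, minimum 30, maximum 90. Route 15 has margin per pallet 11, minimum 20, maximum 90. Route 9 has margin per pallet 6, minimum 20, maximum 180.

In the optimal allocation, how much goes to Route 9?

Meeting every minimum uses 30+20+20 = 70 pallets, leaving 180.
Highest margin per pallet first: Route 15 11 > Route 9 6 > Route 8 2.
Route 15: +70 to 90 (cap) → 110 left.
Only 110 left; Route 9 takes them to reach 130.

130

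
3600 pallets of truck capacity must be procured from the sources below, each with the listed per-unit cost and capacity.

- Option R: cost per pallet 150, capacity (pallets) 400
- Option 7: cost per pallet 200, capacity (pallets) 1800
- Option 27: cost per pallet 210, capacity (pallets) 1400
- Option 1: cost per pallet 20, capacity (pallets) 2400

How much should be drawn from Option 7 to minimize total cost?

800

Fill from the cheapest source first.
Option 1 at 20: take all 2400 pallets ; 1200 still needed.
Take 400 from Option R at 150 ; need 800 more.
Option 7 at 200: take 800 of its 1800 ; requirement met.
Option 27: unused.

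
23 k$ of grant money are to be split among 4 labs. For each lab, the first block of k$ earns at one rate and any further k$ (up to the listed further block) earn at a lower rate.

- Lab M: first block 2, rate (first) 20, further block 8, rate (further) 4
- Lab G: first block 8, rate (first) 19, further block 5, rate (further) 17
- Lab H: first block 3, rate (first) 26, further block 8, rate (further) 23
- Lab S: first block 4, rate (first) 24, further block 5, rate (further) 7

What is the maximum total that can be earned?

Treat each block as its own option and order by rate: Lab H/first 26 > Lab S/first 24 > Lab H/second 23 > Lab M/first 20 > Lab G/first 19 > Lab G/second 17 > Lab S/second 7 > Lab M/second 4.
Fill Lab H first block (3 at 26) ; 20 left.
Lab S/first (24): +4 ; 16 left.
Lab H/second (23): +8 ; 8 left.
Lab M/first (20): +2 ; 6 left.
Lab G first at 19: only 6 left, fill 6.
Total = 26×3 + 24×4 + 23×8 + 20×2 + 19×6 = 512.

512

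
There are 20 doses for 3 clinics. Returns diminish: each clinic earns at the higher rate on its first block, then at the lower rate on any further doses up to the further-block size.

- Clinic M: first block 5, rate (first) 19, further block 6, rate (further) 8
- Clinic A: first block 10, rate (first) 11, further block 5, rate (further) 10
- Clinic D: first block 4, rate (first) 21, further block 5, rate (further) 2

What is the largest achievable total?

Treat each block as its own option and order by rate: Clinic D/first 21 > Clinic M/first 19 > Clinic A/first 11 > Clinic A/second 10 > Clinic M/second 8 > Clinic D/second 2.
Clinic D first at 21: fill all 4 — 16 left.
Clinic M/first (19): +5 — 11 left.
Fill Clinic A first block (10 at 11) — 1 left.
Clinic A second at 10: only 1 left, fill 1.
Total = 21×4 + 19×5 + 11×10 + 10×1 = 299.

299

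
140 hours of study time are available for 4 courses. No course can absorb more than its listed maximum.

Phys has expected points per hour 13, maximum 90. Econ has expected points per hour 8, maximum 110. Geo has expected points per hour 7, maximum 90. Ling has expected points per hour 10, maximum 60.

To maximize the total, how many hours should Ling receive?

Order the courses by expected points per hour: Phys 13 > Ling 10 > Econ 8 > Geo 7.
Phys takes 90 to reach its cap of 90 → 50 left.
Ling: +50 (room for 60) → 50. Pool exhausted.

50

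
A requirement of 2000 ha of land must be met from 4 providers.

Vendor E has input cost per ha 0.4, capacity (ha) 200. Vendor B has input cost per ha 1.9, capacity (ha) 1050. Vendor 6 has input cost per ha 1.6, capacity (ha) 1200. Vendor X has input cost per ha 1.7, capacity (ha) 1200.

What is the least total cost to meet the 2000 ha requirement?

3020

Use providers in increasing cost order.
Vendor E (0.4): use full 200 ; 1800 ha to go.
Take 1200 from Vendor 6 at 1.6 ; need 600 more.
Vendor X at 1.7: take 600 of its 1200 ; requirement met.
Vendor B: unused.
Cost = 200×0.4 + 1200×1.6 + 600×1.7 = 3020.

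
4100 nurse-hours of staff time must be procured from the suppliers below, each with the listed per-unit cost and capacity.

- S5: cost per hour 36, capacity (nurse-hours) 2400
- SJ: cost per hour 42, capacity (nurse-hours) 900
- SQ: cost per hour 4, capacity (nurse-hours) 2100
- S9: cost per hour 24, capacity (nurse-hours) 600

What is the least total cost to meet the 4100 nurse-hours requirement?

73200

Use suppliers in increasing cost order.
SQ (4): use full 2100 → 2000 nurse-hours to go.
Take 600 from S9 at 24 → need 1400 more.
S5 (36): take the remaining 1400 → done.
SJ: unused.
Cost = 2100×4 + 600×24 + 1400×36 = 73200.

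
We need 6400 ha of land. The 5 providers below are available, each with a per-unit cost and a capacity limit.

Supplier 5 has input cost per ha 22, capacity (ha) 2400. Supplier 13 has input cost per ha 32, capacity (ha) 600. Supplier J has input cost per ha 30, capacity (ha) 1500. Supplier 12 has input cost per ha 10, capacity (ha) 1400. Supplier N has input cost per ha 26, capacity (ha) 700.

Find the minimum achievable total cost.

142800

Cheapest first:
Supplier 12 (10): use full 1400 — 5000 ha to go.
Take 2400 from Supplier 5 at 22 — need 2600 more.
Take 700 from Supplier N at 26 — need 1900 more.
Take 1500 from Supplier J at 30 — need 400 more.
Supplier 13 (32): take the remaining 400 — done.
Cost = 1400×10 + 2400×22 + 700×26 + 1500×30 + 400×32 = 142800.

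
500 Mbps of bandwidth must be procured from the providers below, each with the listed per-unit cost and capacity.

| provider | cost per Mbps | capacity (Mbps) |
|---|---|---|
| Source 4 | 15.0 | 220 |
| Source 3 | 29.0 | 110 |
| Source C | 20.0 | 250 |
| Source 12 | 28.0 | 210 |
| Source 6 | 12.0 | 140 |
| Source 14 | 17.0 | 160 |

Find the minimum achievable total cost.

Fill from the cheapest provider first.
Source 6 at 12.0: take all 140 Mbps — 360 still needed.
Take 220 from Source 4 at 15.0 — need 140 more.
Take 140 from Source 14 at 17.0 to finish.
Source C, Source 12, Source 3: unused.
Cost = 140×12.0 + 220×15.0 + 140×17.0 = 7360.

7360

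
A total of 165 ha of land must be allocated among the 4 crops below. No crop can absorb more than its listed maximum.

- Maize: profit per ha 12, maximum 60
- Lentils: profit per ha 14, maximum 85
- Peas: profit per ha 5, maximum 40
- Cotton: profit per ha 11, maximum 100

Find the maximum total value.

2130

Rank by profit per ha: Lentils 14 > Maize 12 > Cotton 11 > Peas 5.
Lentils takes 85 to reach its cap of 85 — 80 left.
Maize takes 60 to reach its cap of 60 — 20 left.
Cotton has room for 100 but only 20 remain, so it gets 20.
Total = 12×60 + 14×85 + 11×20 = 2130.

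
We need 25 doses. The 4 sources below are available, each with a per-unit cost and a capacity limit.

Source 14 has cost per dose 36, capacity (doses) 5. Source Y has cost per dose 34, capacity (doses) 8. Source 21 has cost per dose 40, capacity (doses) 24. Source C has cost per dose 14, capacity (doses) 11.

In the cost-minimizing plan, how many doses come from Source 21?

1

Cheapest first:
Take 11 from Source C at 14 — need 14 more.
Take 8 from Source Y at 34 — need 6 more.
Source 14 (36): use full 5 — 1 doses to go.
Source 21 (40): take the remaining 1 — done.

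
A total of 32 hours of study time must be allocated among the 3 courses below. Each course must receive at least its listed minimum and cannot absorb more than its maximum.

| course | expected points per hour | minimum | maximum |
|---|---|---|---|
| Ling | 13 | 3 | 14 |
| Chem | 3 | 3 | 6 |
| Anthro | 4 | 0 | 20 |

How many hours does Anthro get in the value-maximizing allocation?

15

Meeting every minimum uses 3+3+0 = 6 hours, leaving 26.
Highest expected points per hour first: Ling 13 > Anthro 4 > Chem 3.
Ling: +11 to 14 (cap) → 15 left.
Only 15 left; Anthro takes them to reach 15.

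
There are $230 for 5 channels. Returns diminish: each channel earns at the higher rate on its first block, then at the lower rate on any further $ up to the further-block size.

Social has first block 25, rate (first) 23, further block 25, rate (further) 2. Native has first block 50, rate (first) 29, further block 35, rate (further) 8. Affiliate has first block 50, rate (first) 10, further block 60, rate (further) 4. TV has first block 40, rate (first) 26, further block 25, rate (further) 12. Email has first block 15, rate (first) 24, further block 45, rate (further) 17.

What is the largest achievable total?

Order all 10 blocks by rate: Native/first 29 > TV/first 26 > Email/first 24 > Social/first 23 > Email/second 17 > TV/second 12 > Affiliate/first 10 > Native/second 8 > Affiliate/second 4 > Social/second 2.
Native/first (29): +50 — 180 left.
TV/first (26): +40 — 140 left.
Fill Email first block (15 at 24) — 125 left.
Social first at 23: fill all 25 — 100 left.
Email second at 17: fill all 45 — 55 left.
Fill TV second block (25 at 12) — 30 left.
30 remain; put them into Affiliate first at 10.
Total = 29×50 + 26×40 + 24×15 + 23×25 + 17×45 + 12×25 + 10×30 = 4790.

4790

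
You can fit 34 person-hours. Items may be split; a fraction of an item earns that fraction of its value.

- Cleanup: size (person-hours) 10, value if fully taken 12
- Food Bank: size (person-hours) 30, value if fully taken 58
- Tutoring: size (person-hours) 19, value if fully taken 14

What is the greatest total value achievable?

62.8

Sort by value density: Food Bank 58/30≈1.93, Cleanup 12/10≈1.2, Tutoring 14/19≈0.737.
Food Bank: take in full, 30 person-hours for value 58 — 4 left.
4 person-hours left: a 4/10 share of Cleanup gives 12×4/10 = 4.8.
Total value = 62.8.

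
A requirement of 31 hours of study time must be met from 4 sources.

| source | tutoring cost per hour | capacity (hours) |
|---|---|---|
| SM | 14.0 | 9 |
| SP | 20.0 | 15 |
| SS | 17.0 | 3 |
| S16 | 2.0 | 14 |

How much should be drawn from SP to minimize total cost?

5

Use sources in increasing cost order.
S16 at 2.0: take all 14 hours → 17 still needed.
Take 9 from SM at 14.0 → need 8 more.
Take 3 from SS at 17.0 → need 5 more.
SP at 20.0: take 5 of its 15 → requirement met.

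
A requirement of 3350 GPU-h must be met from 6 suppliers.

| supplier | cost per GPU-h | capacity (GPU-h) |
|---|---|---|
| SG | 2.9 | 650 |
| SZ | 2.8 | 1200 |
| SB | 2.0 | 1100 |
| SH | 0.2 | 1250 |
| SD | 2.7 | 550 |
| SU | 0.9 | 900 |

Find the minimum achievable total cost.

Cheapest first:
Take 1250 from SH at 0.2 — need 2100 more.
SU (0.9): use full 900 — 1200 GPU-h to go.
SB (2.0): use full 1100 — 100 GPU-h to go.
SD (2.7): take the remaining 100 — done.
SZ, SG: unused.
Cost = 1250×0.2 + 900×0.9 + 1100×2.0 + 100×2.7 = 3530.

3530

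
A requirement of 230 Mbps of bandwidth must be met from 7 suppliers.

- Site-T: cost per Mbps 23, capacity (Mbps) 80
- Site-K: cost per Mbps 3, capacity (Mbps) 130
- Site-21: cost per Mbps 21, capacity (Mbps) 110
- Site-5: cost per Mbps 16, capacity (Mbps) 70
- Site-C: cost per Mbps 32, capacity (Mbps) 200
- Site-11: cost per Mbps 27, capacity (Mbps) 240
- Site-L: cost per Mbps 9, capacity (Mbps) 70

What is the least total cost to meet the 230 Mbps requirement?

1500

Cheapest first:
Site-K at 3: take all 130 Mbps — 100 still needed.
Site-L (9): use full 70 — 30 Mbps to go.
Take 30 from Site-5 at 16 to finish.
Site-21, Site-T, Site-11, Site-C: unused.
Cost = 130×3 + 70×9 + 30×16 = 1500.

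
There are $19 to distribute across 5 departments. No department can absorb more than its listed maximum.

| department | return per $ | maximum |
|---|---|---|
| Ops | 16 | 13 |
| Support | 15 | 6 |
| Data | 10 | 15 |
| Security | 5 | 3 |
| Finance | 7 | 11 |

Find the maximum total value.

Rank by return per $: Ops 16 > Support 15 > Data 10 > Finance 7 > Security 5.
Ops takes 13 to reach its cap of 13 → 6 left.
Support: +6 to 6 (cap) → 0 left.
Total = 16×13 + 15×6 = 298.

298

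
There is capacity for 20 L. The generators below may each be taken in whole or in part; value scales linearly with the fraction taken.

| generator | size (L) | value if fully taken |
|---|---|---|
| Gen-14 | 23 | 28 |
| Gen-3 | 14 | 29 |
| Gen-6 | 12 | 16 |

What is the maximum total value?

37

Rank by value-to-size ratio: Gen-3 29/14≈2.07, Gen-6 16/12≈1.33, Gen-14 28/23≈1.22.
Gen-3: take in full, 14 L for value 29 → 6 left.
6 L left: a 6/12 share of Gen-6 gives 16×6/12 = 8.
Total value = 37.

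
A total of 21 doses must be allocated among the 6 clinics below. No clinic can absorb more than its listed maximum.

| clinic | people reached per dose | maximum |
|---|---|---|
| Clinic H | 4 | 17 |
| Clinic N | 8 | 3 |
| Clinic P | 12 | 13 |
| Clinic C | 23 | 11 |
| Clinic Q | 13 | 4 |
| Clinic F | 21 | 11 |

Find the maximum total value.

Highest people reached per dose first: Clinic C 23 > Clinic F 21 > Clinic Q 13 > Clinic P 12 > Clinic N 8 > Clinic H 4.
Clinic C takes 11 to reach its cap of 11 ; 10 left.
Clinic F: +10 (room for 11) → 10. Pool exhausted.
Total = 23×11 + 21×10 = 463.

463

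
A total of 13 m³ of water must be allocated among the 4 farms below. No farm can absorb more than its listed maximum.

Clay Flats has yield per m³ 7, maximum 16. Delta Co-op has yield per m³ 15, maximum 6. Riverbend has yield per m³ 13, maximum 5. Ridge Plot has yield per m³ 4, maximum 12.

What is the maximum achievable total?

Rank by yield per m³: Delta Co-op 15 > Riverbend 13 > Clay Flats 7 > Ridge Plot 4.
Delta Co-op: +6 to 6 (cap) — 7 left.
Give Riverbend 5 to hit its cap of 5 — 2 left.
Only 2 left; Clay Flats takes them to reach 2.
Total = 7×2 + 15×6 + 13×5 = 169.

169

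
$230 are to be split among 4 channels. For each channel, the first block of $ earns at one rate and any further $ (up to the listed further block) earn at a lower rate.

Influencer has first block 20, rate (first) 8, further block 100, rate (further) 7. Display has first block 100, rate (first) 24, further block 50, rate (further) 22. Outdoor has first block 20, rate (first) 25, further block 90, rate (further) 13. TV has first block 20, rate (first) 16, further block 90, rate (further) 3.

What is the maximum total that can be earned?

4840

Rank every tier by rate: Outdoor/first 25 > Display/first 24 > Display/second 22 > TV/first 16 > Outdoor/second 13 > Influencer/first 8 > Influencer/second 7 > TV/second 3.
Outdoor/first (25): +20 ; 210 left.
Display first at 24: fill all 100 ; 110 left.
Display/second (22): +50 ; 60 left.
TV/first (16): +20 ; 40 left.
Outdoor second at 13: only 40 left, fill 40.
Total = 25×20 + 24×100 + 22×50 + 16×20 + 13×40 = 4840.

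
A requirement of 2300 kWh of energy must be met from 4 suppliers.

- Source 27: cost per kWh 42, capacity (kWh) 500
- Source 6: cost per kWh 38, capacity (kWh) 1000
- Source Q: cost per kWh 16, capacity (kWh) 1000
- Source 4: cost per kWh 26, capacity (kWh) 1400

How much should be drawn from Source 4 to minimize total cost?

Use suppliers in increasing cost order.
Take 1000 from Source Q at 16 — need 1300 more.
Source 4 at 26: take 1300 of its 1400 — requirement met.
Source 6, Source 27: unused.

1300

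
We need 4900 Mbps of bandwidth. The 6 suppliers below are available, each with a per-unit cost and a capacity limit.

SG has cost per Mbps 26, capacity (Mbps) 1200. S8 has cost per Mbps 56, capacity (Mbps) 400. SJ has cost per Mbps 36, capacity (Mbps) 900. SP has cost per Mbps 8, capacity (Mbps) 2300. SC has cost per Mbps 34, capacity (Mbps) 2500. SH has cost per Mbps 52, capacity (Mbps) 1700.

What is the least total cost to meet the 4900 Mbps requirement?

Use suppliers in increasing cost order.
SP at 8: take all 2300 Mbps → 2600 still needed.
SG at 26: take all 1200 Mbps → 1400 still needed.
SC (34): take the remaining 1400 → done.
SJ, SH, S8: unused.
Cost = 2300×8 + 1200×26 + 1400×34 = 97200.

97200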